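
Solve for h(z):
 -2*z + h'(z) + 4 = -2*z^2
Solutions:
 h(z) = C1 - 2*z^3/3 + z^2 - 4*z


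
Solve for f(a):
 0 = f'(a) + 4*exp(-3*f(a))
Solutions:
 f(a) = log(C1 - 12*a)/3
 f(a) = log((-3^(1/3) - 3^(5/6)*I)*(C1 - 4*a)^(1/3)/2)
 f(a) = log((-3^(1/3) + 3^(5/6)*I)*(C1 - 4*a)^(1/3)/2)


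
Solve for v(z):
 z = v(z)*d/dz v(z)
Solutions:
 v(z) = -sqrt(C1 + z^2)
 v(z) = sqrt(C1 + z^2)


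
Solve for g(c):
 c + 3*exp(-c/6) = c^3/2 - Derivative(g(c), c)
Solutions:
 g(c) = C1 + c^4/8 - c^2/2 + 18*exp(-c/6)


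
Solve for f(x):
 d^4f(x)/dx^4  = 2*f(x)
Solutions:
 f(x) = C1*exp(-2^(1/4)*x) + C2*exp(2^(1/4)*x) + C3*sin(2^(1/4)*x) + C4*cos(2^(1/4)*x)


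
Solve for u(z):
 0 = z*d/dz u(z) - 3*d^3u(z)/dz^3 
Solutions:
 u(z) = C1 + Integral(C2*airyai(3^(2/3)*z/3) + C3*airybi(3^(2/3)*z/3), z)


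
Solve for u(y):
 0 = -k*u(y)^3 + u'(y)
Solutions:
 u(y) = -sqrt(2)*sqrt(-1/(C1 + k*y))/2
 u(y) = sqrt(2)*sqrt(-1/(C1 + k*y))/2


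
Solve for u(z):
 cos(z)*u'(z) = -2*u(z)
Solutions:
 u(z) = C1*(sin(z) - 1)/(sin(z) + 1)


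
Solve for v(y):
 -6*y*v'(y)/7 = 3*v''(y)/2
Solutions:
 v(y) = C1 + C2*erf(sqrt(14)*y/7)


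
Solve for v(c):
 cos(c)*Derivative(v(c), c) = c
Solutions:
 v(c) = C1 + Integral(c/cos(c), c)


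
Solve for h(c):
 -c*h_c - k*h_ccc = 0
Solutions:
 h(c) = C1 + Integral(C2*airyai(c*(-1/k)^(1/3)) + C3*airybi(c*(-1/k)^(1/3)), c)


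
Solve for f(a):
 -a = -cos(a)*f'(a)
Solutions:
 f(a) = C1 + Integral(a/cos(a), a)


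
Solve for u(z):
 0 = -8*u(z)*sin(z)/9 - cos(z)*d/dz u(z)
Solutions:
 u(z) = C1*cos(z)^(8/9)


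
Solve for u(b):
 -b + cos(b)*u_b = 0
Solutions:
 u(b) = C1 + Integral(b/cos(b), b)


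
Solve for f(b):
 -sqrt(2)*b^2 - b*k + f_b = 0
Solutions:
 f(b) = C1 + sqrt(2)*b^3/3 + b^2*k/2


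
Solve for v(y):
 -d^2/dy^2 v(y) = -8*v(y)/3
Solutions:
 v(y) = C1*exp(-2*sqrt(6)*y/3) + C2*exp(2*sqrt(6)*y/3)


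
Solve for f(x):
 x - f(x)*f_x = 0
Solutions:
 f(x) = -sqrt(C1 + x^2)
 f(x) = sqrt(C1 + x^2)


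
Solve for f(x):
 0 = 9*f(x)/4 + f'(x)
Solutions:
 f(x) = C1*exp(-9*x/4)


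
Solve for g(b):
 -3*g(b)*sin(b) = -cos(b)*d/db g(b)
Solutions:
 g(b) = C1/cos(b)^3


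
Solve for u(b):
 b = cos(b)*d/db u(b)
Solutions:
 u(b) = C1 + Integral(b/cos(b), b)


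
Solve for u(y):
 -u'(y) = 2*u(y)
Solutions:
 u(y) = C1*exp(-2*y)


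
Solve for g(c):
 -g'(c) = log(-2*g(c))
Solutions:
 Integral(1/(log(-_y) + log(2)), (_y, g(c))) = C1 - c


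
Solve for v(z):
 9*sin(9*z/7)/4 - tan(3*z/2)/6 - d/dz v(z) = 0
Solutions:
 v(z) = C1 + log(cos(3*z/2))/9 - 7*cos(9*z/7)/4


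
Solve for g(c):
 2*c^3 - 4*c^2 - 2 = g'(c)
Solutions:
 g(c) = C1 + c^4/2 - 4*c^3/3 - 2*c


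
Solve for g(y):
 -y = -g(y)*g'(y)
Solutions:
 g(y) = -sqrt(C1 + y^2)
 g(y) = sqrt(C1 + y^2)


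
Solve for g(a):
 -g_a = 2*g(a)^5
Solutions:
 g(a) = -I*(1/(C1 + 8*a))^(1/4)
 g(a) = I*(1/(C1 + 8*a))^(1/4)
 g(a) = -(1/(C1 + 8*a))^(1/4)
 g(a) = (1/(C1 + 8*a))^(1/4)


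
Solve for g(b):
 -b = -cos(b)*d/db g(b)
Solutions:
 g(b) = C1 + Integral(b/cos(b), b)


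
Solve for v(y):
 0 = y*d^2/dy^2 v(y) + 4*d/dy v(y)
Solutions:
 v(y) = C1 + C2/y^3


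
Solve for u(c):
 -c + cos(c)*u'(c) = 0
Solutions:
 u(c) = C1 + Integral(c/cos(c), c)


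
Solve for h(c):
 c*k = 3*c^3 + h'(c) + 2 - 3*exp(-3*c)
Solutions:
 h(c) = C1 - 3*c^4/4 + c^2*k/2 - 2*c - exp(-3*c)


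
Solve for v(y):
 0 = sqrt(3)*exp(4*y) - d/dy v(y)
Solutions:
 v(y) = C1 + sqrt(3)*exp(4*y)/4


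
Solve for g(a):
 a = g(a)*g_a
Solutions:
 g(a) = -sqrt(C1 + a^2)
 g(a) = sqrt(C1 + a^2)


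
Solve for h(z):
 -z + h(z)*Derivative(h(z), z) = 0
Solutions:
 h(z) = -sqrt(C1 + z^2)
 h(z) = sqrt(C1 + z^2)


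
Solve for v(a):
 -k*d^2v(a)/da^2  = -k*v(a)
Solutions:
 v(a) = C1*exp(-a) + C2*exp(a)


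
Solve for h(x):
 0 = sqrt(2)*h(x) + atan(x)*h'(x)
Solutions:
 h(x) = C1*exp(-sqrt(2)*Integral(1/atan(x), x))


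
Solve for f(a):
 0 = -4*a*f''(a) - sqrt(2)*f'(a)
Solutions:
 f(a) = C1 + C2*a^(1 - sqrt(2)/4)


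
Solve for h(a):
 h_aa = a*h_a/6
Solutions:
 h(a) = C1 + C2*erfi(sqrt(3)*a/6)


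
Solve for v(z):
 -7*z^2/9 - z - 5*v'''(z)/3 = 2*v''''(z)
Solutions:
 v(z) = C1 + C2*z + C3*z^2 + C4*exp(-5*z/6) - 7*z^5/900 + 13*z^4/600 - 13*z^3/125


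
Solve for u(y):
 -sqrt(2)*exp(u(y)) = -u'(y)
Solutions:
 u(y) = log(-1/(C1 + sqrt(2)*y))


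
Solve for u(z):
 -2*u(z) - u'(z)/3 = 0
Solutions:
 u(z) = C1*exp(-6*z)


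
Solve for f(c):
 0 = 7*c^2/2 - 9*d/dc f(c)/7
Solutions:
 f(c) = C1 + 49*c^3/54


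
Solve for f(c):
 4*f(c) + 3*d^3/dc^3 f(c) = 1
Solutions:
 f(c) = C3*exp(-6^(2/3)*c/3) + (C1*sin(2^(2/3)*3^(1/6)*c/2) + C2*cos(2^(2/3)*3^(1/6)*c/2))*exp(6^(2/3)*c/6) + 1/4


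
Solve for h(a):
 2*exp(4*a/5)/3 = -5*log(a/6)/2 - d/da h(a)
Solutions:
 h(a) = C1 - 5*a*log(a)/2 + 5*a*(1 + log(6))/2 - 5*exp(4*a/5)/6


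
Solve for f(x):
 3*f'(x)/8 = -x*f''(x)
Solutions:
 f(x) = C1 + C2*x^(5/8)


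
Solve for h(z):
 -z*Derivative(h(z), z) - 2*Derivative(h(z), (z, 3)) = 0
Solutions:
 h(z) = C1 + Integral(C2*airyai(-2^(2/3)*z/2) + C3*airybi(-2^(2/3)*z/2), z)


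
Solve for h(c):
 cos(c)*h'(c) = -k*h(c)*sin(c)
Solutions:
 h(c) = C1*exp(k*log(cos(c)))


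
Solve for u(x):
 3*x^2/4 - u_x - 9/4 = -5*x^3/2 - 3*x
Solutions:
 u(x) = C1 + 5*x^4/8 + x^3/4 + 3*x^2/2 - 9*x/4


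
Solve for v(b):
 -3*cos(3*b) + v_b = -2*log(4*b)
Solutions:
 v(b) = C1 - 2*b*log(b) - 4*b*log(2) + 2*b + sin(3*b)


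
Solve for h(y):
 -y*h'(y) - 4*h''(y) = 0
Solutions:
 h(y) = C1 + C2*erf(sqrt(2)*y/4)


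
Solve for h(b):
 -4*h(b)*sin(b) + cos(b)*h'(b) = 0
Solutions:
 h(b) = C1/cos(b)^4


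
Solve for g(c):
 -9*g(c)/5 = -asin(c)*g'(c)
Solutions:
 g(c) = C1*exp(9*Integral(1/asin(c), c)/5)


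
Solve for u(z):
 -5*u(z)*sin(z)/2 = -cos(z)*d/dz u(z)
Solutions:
 u(z) = C1/cos(z)^(5/2)


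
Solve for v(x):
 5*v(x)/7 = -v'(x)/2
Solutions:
 v(x) = C1*exp(-10*x/7)


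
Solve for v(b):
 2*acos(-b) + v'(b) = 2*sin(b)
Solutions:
 v(b) = C1 - 2*b*acos(-b) - 2*sqrt(1 - b^2) - 2*cos(b)


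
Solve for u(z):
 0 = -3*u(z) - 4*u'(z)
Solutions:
 u(z) = C1*exp(-3*z/4)


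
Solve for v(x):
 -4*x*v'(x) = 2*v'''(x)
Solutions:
 v(x) = C1 + Integral(C2*airyai(-2^(1/3)*x) + C3*airybi(-2^(1/3)*x), x)


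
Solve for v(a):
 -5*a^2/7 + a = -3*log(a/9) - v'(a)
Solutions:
 v(a) = C1 + 5*a^3/21 - a^2/2 - 3*a*log(a) + 3*a + a*log(729)


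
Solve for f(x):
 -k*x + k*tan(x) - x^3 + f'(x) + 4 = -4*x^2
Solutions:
 f(x) = C1 + k*x^2/2 + k*log(cos(x)) + x^4/4 - 4*x^3/3 - 4*x


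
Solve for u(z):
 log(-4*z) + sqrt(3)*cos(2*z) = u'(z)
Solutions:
 u(z) = C1 + z*log(-z) - z + 2*z*log(2) + sqrt(3)*sin(2*z)/2


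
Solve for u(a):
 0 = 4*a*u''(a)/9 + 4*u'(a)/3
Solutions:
 u(a) = C1 + C2/a^2


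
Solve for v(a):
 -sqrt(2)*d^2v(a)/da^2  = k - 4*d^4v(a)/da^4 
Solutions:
 v(a) = C1 + C2*a + C3*exp(-2^(1/4)*a/2) + C4*exp(2^(1/4)*a/2) - sqrt(2)*a^2*k/4


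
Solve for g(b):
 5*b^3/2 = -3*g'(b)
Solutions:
 g(b) = C1 - 5*b^4/24


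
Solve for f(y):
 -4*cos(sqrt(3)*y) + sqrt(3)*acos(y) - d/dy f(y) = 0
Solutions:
 f(y) = C1 + sqrt(3)*(y*acos(y) - sqrt(1 - y^2)) - 4*sqrt(3)*sin(sqrt(3)*y)/3


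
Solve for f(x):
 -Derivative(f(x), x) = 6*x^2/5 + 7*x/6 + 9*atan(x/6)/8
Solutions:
 f(x) = C1 - 2*x^3/5 - 7*x^2/12 - 9*x*atan(x/6)/8 + 27*log(x^2 + 36)/8


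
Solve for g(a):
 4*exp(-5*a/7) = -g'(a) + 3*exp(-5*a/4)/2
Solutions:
 g(a) = C1 - 6*exp(-5*a/4)/5 + 28*exp(-5*a/7)/5


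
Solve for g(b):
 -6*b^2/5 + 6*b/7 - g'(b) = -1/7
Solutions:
 g(b) = C1 - 2*b^3/5 + 3*b^2/7 + b/7


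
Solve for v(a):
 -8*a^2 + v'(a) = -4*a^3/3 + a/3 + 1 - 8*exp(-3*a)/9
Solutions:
 v(a) = C1 - a^4/3 + 8*a^3/3 + a^2/6 + a + 8*exp(-3*a)/27


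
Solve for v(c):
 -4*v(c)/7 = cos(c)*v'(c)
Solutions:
 v(c) = C1*(sin(c) - 1)^(2/7)/(sin(c) + 1)^(2/7)


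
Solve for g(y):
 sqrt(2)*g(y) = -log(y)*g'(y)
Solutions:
 g(y) = C1*exp(-sqrt(2)*li(y))


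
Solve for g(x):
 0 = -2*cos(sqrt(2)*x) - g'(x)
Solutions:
 g(x) = C1 - sqrt(2)*sin(sqrt(2)*x)


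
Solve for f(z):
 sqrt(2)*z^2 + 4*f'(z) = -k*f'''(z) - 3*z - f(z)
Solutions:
 f(z) = C1*exp(2^(1/3)*z*(6^(1/3)*(sqrt(3)*sqrt((27 + 256/k)/k^2) + 9/k)^(1/3)/12 - 2^(1/3)*3^(5/6)*I*(sqrt(3)*sqrt((27 + 256/k)/k^2) + 9/k)^(1/3)/12 + 8/(k*(-3^(1/3) + 3^(5/6)*I)*(sqrt(3)*sqrt((27 + 256/k)/k^2) + 9/k)^(1/3)))) + C2*exp(2^(1/3)*z*(6^(1/3)*(sqrt(3)*sqrt((27 + 256/k)/k^2) + 9/k)^(1/3)/12 + 2^(1/3)*3^(5/6)*I*(sqrt(3)*sqrt((27 + 256/k)/k^2) + 9/k)^(1/3)/12 - 8/(k*(3^(1/3) + 3^(5/6)*I)*(sqrt(3)*sqrt((27 + 256/k)/k^2) + 9/k)^(1/3)))) + C3*exp(6^(1/3)*z*(-2^(1/3)*(sqrt(3)*sqrt((27 + 256/k)/k^2) + 9/k)^(1/3) + 8*3^(1/3)/(k*(sqrt(3)*sqrt((27 + 256/k)/k^2) + 9/k)^(1/3)))/6) - sqrt(2)*z^2 - 3*z + 8*sqrt(2)*z - 32*sqrt(2) + 12


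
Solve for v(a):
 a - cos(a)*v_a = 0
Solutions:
 v(a) = C1 + Integral(a/cos(a), a)


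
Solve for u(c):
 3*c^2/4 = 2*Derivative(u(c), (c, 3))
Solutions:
 u(c) = C1 + C2*c + C3*c^2 + c^5/160


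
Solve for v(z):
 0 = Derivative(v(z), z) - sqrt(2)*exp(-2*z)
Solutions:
 v(z) = C1 - sqrt(2)*exp(-2*z)/2


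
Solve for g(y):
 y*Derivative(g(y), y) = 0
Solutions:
 g(y) = C1


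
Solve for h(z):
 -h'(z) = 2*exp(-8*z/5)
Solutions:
 h(z) = C1 + 5*exp(-8*z/5)/4


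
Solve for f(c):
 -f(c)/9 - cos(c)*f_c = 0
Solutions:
 f(c) = C1*(sin(c) - 1)^(1/18)/(sin(c) + 1)^(1/18)


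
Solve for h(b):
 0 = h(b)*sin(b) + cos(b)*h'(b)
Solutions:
 h(b) = C1*cos(b)


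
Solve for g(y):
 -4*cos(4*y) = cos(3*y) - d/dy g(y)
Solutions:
 g(y) = C1 + sin(3*y)/3 + sin(4*y)


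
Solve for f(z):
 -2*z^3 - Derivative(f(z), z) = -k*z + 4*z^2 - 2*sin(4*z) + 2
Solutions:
 f(z) = C1 + k*z^2/2 - z^4/2 - 4*z^3/3 - 2*z - cos(4*z)/2


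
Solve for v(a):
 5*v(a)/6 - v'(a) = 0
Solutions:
 v(a) = C1*exp(5*a/6)


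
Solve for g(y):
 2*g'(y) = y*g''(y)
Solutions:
 g(y) = C1 + C2*y^3


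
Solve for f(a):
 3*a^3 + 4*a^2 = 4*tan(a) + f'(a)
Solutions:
 f(a) = C1 + 3*a^4/4 + 4*a^3/3 + 4*log(cos(a))


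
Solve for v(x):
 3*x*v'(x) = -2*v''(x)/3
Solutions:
 v(x) = C1 + C2*erf(3*x/2)


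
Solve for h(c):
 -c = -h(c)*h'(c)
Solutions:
 h(c) = -sqrt(C1 + c^2)
 h(c) = sqrt(C1 + c^2)


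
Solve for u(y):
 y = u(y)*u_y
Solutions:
 u(y) = -sqrt(C1 + y^2)
 u(y) = sqrt(C1 + y^2)


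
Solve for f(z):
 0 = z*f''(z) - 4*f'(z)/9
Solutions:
 f(z) = C1 + C2*z^(13/9)


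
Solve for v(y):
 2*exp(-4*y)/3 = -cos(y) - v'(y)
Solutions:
 v(y) = C1 - sin(y) + exp(-4*y)/6


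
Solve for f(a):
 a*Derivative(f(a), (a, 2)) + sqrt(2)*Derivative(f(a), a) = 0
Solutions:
 f(a) = C1 + C2*a^(1 - sqrt(2))


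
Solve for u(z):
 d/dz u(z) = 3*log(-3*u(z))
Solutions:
 -Integral(1/(log(-_y) + log(3)), (_y, u(z)))/3 = C1 - z


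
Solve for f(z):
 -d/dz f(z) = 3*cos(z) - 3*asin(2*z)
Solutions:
 f(z) = C1 + 3*z*asin(2*z) + 3*sqrt(1 - 4*z^2)/2 - 3*sin(z)


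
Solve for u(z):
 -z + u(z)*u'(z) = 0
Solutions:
 u(z) = -sqrt(C1 + z^2)
 u(z) = sqrt(C1 + z^2)


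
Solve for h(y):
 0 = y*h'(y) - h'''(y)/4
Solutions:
 h(y) = C1 + Integral(C2*airyai(2^(2/3)*y) + C3*airybi(2^(2/3)*y), y)


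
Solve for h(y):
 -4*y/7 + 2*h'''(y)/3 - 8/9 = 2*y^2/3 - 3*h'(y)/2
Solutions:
 h(y) = C1 + C2*sin(3*y/2) + C3*cos(3*y/2) + 4*y^3/27 + 4*y^2/21 + 16*y/81


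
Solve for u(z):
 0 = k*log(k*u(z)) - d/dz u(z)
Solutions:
 li(k*u(z))/k = C1 + k*z


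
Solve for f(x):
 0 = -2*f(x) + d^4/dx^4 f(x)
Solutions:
 f(x) = C1*exp(-2^(1/4)*x) + C2*exp(2^(1/4)*x) + C3*sin(2^(1/4)*x) + C4*cos(2^(1/4)*x)


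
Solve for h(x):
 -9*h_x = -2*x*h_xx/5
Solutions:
 h(x) = C1 + C2*x^(47/2)


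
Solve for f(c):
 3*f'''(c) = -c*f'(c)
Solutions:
 f(c) = C1 + Integral(C2*airyai(-3^(2/3)*c/3) + C3*airybi(-3^(2/3)*c/3), c)


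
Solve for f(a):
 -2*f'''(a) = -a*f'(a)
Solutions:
 f(a) = C1 + Integral(C2*airyai(2^(2/3)*a/2) + C3*airybi(2^(2/3)*a/2), a)


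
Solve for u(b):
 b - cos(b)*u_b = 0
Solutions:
 u(b) = C1 + Integral(b/cos(b), b)


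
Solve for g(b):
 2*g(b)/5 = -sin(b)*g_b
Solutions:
 g(b) = C1*(cos(b) + 1)^(1/5)/(cos(b) - 1)^(1/5)


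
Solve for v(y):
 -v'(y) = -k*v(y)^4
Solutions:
 v(y) = (-1/(C1 + 3*k*y))^(1/3)
 v(y) = (-1/(C1 + k*y))^(1/3)*(-3^(2/3) - 3*3^(1/6)*I)/6
 v(y) = (-1/(C1 + k*y))^(1/3)*(-3^(2/3) + 3*3^(1/6)*I)/6


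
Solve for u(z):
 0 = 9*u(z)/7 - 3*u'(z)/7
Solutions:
 u(z) = C1*exp(3*z)


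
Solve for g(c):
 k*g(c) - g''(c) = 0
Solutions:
 g(c) = C1*exp(-c*sqrt(k)) + C2*exp(c*sqrt(k))


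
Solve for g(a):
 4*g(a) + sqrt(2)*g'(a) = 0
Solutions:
 g(a) = C1*exp(-2*sqrt(2)*a)


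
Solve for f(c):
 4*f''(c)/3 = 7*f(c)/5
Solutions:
 f(c) = C1*exp(-sqrt(105)*c/10) + C2*exp(sqrt(105)*c/10)


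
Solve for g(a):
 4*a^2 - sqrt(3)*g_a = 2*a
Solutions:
 g(a) = C1 + 4*sqrt(3)*a^3/9 - sqrt(3)*a^2/3


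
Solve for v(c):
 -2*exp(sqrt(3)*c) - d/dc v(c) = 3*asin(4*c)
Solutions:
 v(c) = C1 - 3*c*asin(4*c) - 3*sqrt(1 - 16*c^2)/4 - 2*sqrt(3)*exp(sqrt(3)*c)/3


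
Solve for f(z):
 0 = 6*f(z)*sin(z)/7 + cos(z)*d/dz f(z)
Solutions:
 f(z) = C1*cos(z)^(6/7)


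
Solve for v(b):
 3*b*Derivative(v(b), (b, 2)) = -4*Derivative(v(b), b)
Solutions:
 v(b) = C1 + C2/b^(1/3)


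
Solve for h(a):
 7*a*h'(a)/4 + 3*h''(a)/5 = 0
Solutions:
 h(a) = C1 + C2*erf(sqrt(210)*a/12)


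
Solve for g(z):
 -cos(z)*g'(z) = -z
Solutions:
 g(z) = C1 + Integral(z/cos(z), z)


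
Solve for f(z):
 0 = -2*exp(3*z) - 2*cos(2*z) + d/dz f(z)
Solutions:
 f(z) = C1 + 2*exp(3*z)/3 + sin(2*z)


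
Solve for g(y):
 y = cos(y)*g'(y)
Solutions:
 g(y) = C1 + Integral(y/cos(y), y)


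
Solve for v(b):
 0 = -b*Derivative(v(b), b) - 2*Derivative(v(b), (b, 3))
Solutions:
 v(b) = C1 + Integral(C2*airyai(-2^(2/3)*b/2) + C3*airybi(-2^(2/3)*b/2), b)


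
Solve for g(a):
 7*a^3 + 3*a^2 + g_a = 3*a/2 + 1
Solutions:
 g(a) = C1 - 7*a^4/4 - a^3 + 3*a^2/4 + a


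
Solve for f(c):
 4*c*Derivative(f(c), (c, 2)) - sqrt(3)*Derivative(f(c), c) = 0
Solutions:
 f(c) = C1 + C2*c^(sqrt(3)/4 + 1)


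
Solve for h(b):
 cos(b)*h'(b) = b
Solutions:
 h(b) = C1 + Integral(b/cos(b), b)


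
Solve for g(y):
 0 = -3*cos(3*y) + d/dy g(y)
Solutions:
 g(y) = C1 + sin(3*y)


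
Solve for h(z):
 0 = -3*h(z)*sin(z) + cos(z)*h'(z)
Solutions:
 h(z) = C1/cos(z)^3


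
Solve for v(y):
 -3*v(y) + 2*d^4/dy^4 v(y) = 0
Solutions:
 v(y) = C1*exp(-2^(3/4)*3^(1/4)*y/2) + C2*exp(2^(3/4)*3^(1/4)*y/2) + C3*sin(2^(3/4)*3^(1/4)*y/2) + C4*cos(2^(3/4)*3^(1/4)*y/2)


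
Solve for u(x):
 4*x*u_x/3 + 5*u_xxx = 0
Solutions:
 u(x) = C1 + Integral(C2*airyai(-30^(2/3)*x/15) + C3*airybi(-30^(2/3)*x/15), x)


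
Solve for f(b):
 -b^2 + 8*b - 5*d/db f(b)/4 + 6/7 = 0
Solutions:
 f(b) = C1 - 4*b^3/15 + 16*b^2/5 + 24*b/35


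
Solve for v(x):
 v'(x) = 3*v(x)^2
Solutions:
 v(x) = -1/(C1 + 3*x)


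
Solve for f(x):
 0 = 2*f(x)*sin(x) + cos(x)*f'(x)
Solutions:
 f(x) = C1*cos(x)^2


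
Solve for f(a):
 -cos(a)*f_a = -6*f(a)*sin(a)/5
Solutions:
 f(a) = C1/cos(a)^(6/5)


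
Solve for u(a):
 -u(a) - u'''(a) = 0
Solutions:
 u(a) = C3*exp(-a) + (C1*sin(sqrt(3)*a/2) + C2*cos(sqrt(3)*a/2))*exp(a/2)


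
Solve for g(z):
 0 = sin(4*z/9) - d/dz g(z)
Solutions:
 g(z) = C1 - 9*cos(4*z/9)/4


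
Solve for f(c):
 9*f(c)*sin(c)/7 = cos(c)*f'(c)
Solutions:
 f(c) = C1/cos(c)^(9/7)


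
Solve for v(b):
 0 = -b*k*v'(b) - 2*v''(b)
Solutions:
 v(b) = Piecewise((-sqrt(pi)*C1*erf(b*sqrt(k)/2)/sqrt(k) - C2, (k > 0) | (k < 0)), (-C1*b - C2, True))


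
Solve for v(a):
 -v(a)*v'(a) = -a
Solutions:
 v(a) = -sqrt(C1 + a^2)
 v(a) = sqrt(C1 + a^2)


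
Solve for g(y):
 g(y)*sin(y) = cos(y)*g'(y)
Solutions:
 g(y) = C1/cos(y)


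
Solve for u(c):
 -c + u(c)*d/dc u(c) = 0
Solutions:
 u(c) = -sqrt(C1 + c^2)
 u(c) = sqrt(C1 + c^2)


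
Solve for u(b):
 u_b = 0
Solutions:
 u(b) = C1


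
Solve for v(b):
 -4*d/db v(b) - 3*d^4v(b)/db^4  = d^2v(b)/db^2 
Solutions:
 v(b) = C1 + C4*exp(-b) + (C2*sin(sqrt(39)*b/6) + C3*cos(sqrt(39)*b/6))*exp(b/2)


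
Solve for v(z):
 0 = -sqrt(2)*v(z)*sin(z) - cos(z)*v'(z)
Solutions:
 v(z) = C1*cos(z)^(sqrt(2))


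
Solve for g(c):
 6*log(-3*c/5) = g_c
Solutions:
 g(c) = C1 + 6*c*log(-c) + 6*c*(-log(5) - 1 + log(3))


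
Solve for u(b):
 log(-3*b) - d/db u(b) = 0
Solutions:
 u(b) = C1 + b*log(-b) + b*(-1 + log(3))


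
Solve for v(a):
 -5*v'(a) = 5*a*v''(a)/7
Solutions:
 v(a) = C1 + C2/a^6


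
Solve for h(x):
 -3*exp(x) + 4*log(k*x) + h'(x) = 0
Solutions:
 h(x) = C1 - 4*x*log(k*x) + 4*x + 3*exp(x)


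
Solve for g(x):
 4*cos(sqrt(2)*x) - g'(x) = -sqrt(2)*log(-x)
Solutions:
 g(x) = C1 + sqrt(2)*x*(log(-x) - 1) + 2*sqrt(2)*sin(sqrt(2)*x)


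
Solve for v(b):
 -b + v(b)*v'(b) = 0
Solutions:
 v(b) = -sqrt(C1 + b^2)
 v(b) = sqrt(C1 + b^2)


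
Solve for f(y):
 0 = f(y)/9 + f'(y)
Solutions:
 f(y) = C1*exp(-y/9)


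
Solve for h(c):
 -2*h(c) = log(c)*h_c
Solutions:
 h(c) = C1*exp(-2*li(c))


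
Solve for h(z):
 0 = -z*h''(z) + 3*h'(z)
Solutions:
 h(z) = C1 + C2*z^4


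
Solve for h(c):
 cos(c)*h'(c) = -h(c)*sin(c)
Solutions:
 h(c) = C1*cos(c)


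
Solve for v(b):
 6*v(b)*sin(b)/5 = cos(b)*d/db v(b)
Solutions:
 v(b) = C1/cos(b)^(6/5)


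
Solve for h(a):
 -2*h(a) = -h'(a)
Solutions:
 h(a) = C1*exp(2*a)


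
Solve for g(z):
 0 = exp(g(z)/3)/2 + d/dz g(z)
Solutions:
 g(z) = 3*log(1/(C1 + z)) + 3*log(6)


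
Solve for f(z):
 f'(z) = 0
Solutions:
 f(z) = C1


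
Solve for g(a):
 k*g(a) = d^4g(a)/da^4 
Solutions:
 g(a) = C1*exp(-a*k^(1/4)) + C2*exp(a*k^(1/4)) + C3*exp(-I*a*k^(1/4)) + C4*exp(I*a*k^(1/4))


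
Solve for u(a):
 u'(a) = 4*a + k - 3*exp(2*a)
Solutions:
 u(a) = C1 + 2*a^2 + a*k - 3*exp(2*a)/2


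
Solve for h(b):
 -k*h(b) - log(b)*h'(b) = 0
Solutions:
 h(b) = C1*exp(-k*li(b))


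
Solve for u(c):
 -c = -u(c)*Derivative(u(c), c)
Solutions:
 u(c) = -sqrt(C1 + c^2)
 u(c) = sqrt(C1 + c^2)


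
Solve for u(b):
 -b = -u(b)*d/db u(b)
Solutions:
 u(b) = -sqrt(C1 + b^2)
 u(b) = sqrt(C1 + b^2)


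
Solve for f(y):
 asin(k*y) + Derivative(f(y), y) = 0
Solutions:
 f(y) = C1 - Piecewise((y*asin(k*y) + sqrt(-k^2*y^2 + 1)/k, Ne(k, 0)), (0, True))


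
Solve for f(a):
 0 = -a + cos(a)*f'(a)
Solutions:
 f(a) = C1 + Integral(a/cos(a), a)


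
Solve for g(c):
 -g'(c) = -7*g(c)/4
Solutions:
 g(c) = C1*exp(7*c/4)


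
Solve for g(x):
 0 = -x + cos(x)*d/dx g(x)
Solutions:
 g(x) = C1 + Integral(x/cos(x), x)


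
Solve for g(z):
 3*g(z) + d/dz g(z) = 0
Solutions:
 g(z) = C1*exp(-3*z)


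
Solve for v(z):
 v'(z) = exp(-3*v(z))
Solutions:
 v(z) = log(C1 + 3*z)/3
 v(z) = log((-3^(1/3) - 3^(5/6)*I)*(C1 + z)^(1/3)/2)
 v(z) = log((-3^(1/3) + 3^(5/6)*I)*(C1 + z)^(1/3)/2)


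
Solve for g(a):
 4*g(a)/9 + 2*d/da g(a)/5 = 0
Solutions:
 g(a) = C1*exp(-10*a/9)


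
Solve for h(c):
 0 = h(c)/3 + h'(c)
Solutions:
 h(c) = C1*exp(-c/3)


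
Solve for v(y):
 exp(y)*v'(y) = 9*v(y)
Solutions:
 v(y) = C1*exp(-9*exp(-y))


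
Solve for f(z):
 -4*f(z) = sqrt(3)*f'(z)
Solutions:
 f(z) = C1*exp(-4*sqrt(3)*z/3)


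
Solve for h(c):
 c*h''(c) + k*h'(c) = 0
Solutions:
 h(c) = C1 + c^(1 - re(k))*(C2*sin(log(c)*Abs(im(k))) + C3*cos(log(c)*im(k)))


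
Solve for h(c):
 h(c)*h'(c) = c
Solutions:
 h(c) = -sqrt(C1 + c^2)
 h(c) = sqrt(C1 + c^2)


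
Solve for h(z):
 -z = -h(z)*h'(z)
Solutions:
 h(z) = -sqrt(C1 + z^2)
 h(z) = sqrt(C1 + z^2)


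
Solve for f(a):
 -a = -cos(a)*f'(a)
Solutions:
 f(a) = C1 + Integral(a/cos(a), a)


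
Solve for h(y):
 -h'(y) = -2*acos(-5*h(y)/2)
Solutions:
 Integral(1/acos(-5*_y/2), (_y, h(y))) = C1 + 2*y


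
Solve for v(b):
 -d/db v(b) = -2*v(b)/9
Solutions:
 v(b) = C1*exp(2*b/9)


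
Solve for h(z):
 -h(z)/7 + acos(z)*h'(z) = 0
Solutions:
 h(z) = C1*exp(Integral(1/acos(z), z)/7)


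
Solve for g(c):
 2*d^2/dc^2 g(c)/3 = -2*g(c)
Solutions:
 g(c) = C1*sin(sqrt(3)*c) + C2*cos(sqrt(3)*c)


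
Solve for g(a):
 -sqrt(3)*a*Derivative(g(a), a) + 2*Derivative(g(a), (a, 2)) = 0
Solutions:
 g(a) = C1 + C2*erfi(3^(1/4)*a/2)


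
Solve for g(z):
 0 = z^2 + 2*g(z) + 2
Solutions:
 g(z) = -z^2/2 - 1


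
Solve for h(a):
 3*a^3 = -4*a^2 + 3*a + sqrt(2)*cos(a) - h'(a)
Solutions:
 h(a) = C1 - 3*a^4/4 - 4*a^3/3 + 3*a^2/2 + sqrt(2)*sin(a)


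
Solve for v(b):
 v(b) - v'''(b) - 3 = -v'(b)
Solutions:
 v(b) = C1*exp(-b*(2*18^(1/3)/(sqrt(69) + 9)^(1/3) + 12^(1/3)*(sqrt(69) + 9)^(1/3))/12)*sin(2^(1/3)*3^(1/6)*b*(-2^(1/3)*3^(2/3)*(sqrt(69) + 9)^(1/3) + 6/(sqrt(69) + 9)^(1/3))/12) + C2*exp(-b*(2*18^(1/3)/(sqrt(69) + 9)^(1/3) + 12^(1/3)*(sqrt(69) + 9)^(1/3))/12)*cos(2^(1/3)*3^(1/6)*b*(-2^(1/3)*3^(2/3)*(sqrt(69) + 9)^(1/3) + 6/(sqrt(69) + 9)^(1/3))/12) + C3*exp(b*(2*18^(1/3)/(sqrt(69) + 9)^(1/3) + 12^(1/3)*(sqrt(69) + 9)^(1/3))/6) + 3


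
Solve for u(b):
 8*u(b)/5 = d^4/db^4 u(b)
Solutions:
 u(b) = C1*exp(-10^(3/4)*b/5) + C2*exp(10^(3/4)*b/5) + C3*sin(10^(3/4)*b/5) + C4*cos(10^(3/4)*b/5)


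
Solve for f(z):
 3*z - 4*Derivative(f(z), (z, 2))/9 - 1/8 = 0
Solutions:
 f(z) = C1 + C2*z + 9*z^3/8 - 9*z^2/64


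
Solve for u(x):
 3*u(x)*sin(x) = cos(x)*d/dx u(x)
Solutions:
 u(x) = C1/cos(x)^3


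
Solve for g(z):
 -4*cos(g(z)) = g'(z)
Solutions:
 g(z) = pi - asin((C1 + exp(8*z))/(C1 - exp(8*z)))
 g(z) = asin((C1 + exp(8*z))/(C1 - exp(8*z)))


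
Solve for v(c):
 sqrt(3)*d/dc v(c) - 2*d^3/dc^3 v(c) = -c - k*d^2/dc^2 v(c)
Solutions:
 v(c) = C1 + C2*exp(c*(k - sqrt(k^2 + 8*sqrt(3)))/4) + C3*exp(c*(k + sqrt(k^2 + 8*sqrt(3)))/4) - sqrt(3)*c^2/6 + c*k/3


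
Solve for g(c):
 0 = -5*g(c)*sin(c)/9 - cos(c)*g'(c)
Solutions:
 g(c) = C1*cos(c)^(5/9)


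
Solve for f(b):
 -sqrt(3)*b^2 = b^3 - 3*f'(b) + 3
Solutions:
 f(b) = C1 + b^4/12 + sqrt(3)*b^3/9 + b


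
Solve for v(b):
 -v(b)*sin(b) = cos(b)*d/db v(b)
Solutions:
 v(b) = C1*cos(b)


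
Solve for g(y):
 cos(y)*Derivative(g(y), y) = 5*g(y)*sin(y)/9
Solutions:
 g(y) = C1/cos(y)^(5/9)


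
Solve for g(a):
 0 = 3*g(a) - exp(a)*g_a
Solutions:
 g(a) = C1*exp(-3*exp(-a))


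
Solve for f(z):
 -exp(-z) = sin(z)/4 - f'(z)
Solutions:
 f(z) = C1 - cos(z)/4 - exp(-z)


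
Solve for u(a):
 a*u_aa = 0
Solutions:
 u(a) = C1 + C2*a


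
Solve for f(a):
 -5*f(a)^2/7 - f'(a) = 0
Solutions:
 f(a) = 7/(C1 + 5*a)


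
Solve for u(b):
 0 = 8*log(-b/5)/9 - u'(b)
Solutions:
 u(b) = C1 + 8*b*log(-b)/9 + 8*b*(-log(5) - 1)/9


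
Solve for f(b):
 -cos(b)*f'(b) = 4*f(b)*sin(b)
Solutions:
 f(b) = C1*cos(b)^4


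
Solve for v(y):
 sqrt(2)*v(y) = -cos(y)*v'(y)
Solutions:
 v(y) = C1*(sin(y) - 1)^(sqrt(2)/2)/(sin(y) + 1)^(sqrt(2)/2)


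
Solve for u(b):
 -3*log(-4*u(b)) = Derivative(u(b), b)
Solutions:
 Integral(1/(log(-_y) + 2*log(2)), (_y, u(b)))/3 = C1 - b


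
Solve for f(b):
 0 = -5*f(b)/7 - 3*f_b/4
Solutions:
 f(b) = C1*exp(-20*b/21)


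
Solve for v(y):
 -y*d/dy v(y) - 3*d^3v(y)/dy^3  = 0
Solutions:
 v(y) = C1 + Integral(C2*airyai(-3^(2/3)*y/3) + C3*airybi(-3^(2/3)*y/3), y)


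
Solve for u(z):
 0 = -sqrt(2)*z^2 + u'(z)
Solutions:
 u(z) = C1 + sqrt(2)*z^3/3


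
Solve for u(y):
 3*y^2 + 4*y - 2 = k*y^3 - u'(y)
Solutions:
 u(y) = C1 + k*y^4/4 - y^3 - 2*y^2 + 2*y


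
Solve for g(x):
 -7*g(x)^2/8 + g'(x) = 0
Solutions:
 g(x) = -8/(C1 + 7*x)


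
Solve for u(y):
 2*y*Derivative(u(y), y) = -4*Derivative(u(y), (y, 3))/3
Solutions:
 u(y) = C1 + Integral(C2*airyai(-2^(2/3)*3^(1/3)*y/2) + C3*airybi(-2^(2/3)*3^(1/3)*y/2), y)


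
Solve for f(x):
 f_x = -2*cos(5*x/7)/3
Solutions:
 f(x) = C1 - 14*sin(5*x/7)/15


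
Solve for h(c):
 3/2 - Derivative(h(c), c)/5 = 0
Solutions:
 h(c) = C1 + 15*c/2


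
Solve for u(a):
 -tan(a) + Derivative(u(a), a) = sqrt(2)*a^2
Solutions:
 u(a) = C1 + sqrt(2)*a^3/3 - log(cos(a))


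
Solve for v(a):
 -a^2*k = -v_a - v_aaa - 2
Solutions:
 v(a) = C1 + C2*sin(a) + C3*cos(a) + a^3*k/3 - 2*a*k - 2*a


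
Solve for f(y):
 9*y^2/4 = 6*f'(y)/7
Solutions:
 f(y) = C1 + 7*y^3/8


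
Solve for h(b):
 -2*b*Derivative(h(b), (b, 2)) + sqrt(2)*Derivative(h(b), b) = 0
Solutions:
 h(b) = C1 + C2*b^(sqrt(2)/2 + 1)


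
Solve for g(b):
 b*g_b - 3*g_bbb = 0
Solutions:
 g(b) = C1 + Integral(C2*airyai(3^(2/3)*b/3) + C3*airybi(3^(2/3)*b/3), b)


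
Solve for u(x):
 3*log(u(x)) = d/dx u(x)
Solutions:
 li(u(x)) = C1 + 3*x


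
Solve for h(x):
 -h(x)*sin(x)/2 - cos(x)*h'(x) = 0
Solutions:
 h(x) = C1*sqrt(cos(x))


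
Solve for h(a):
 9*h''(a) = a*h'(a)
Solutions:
 h(a) = C1 + C2*erfi(sqrt(2)*a/6)


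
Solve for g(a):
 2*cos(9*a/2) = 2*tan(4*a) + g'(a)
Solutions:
 g(a) = C1 + log(cos(4*a))/2 + 4*sin(9*a/2)/9


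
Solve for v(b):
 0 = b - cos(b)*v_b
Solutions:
 v(b) = C1 + Integral(b/cos(b), b)


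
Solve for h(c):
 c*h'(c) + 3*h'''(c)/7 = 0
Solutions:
 h(c) = C1 + Integral(C2*airyai(-3^(2/3)*7^(1/3)*c/3) + C3*airybi(-3^(2/3)*7^(1/3)*c/3), c)


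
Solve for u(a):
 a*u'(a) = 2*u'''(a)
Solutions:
 u(a) = C1 + Integral(C2*airyai(2^(2/3)*a/2) + C3*airybi(2^(2/3)*a/2), a)


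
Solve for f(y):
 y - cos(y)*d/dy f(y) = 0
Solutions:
 f(y) = C1 + Integral(y/cos(y), y)


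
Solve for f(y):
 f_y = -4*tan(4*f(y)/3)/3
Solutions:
 f(y) = -3*asin(C1*exp(-16*y/9))/4 + 3*pi/4
 f(y) = 3*asin(C1*exp(-16*y/9))/4


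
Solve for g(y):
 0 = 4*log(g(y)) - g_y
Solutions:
 li(g(y)) = C1 + 4*y


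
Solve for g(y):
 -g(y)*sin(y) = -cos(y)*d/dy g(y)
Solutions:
 g(y) = C1/cos(y)


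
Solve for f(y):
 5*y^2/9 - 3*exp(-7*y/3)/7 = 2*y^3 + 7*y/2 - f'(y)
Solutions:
 f(y) = C1 + y^4/2 - 5*y^3/27 + 7*y^2/4 - 9*exp(-7*y/3)/49


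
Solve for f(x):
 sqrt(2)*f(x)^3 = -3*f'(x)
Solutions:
 f(x) = -sqrt(6)*sqrt(-1/(C1 - sqrt(2)*x))/2
 f(x) = sqrt(6)*sqrt(-1/(C1 - sqrt(2)*x))/2


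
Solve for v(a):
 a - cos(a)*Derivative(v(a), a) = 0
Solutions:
 v(a) = C1 + Integral(a/cos(a), a)


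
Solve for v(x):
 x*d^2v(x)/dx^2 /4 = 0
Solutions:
 v(x) = C1 + C2*x


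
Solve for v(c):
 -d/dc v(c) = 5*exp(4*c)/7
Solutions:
 v(c) = C1 - 5*exp(4*c)/28


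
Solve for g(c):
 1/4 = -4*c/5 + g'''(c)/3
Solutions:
 g(c) = C1 + C2*c + C3*c^2 + c^4/10 + c^3/8


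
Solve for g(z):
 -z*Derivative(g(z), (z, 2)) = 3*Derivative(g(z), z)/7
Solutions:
 g(z) = C1 + C2*z^(4/7)


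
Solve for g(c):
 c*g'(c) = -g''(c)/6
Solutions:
 g(c) = C1 + C2*erf(sqrt(3)*c)


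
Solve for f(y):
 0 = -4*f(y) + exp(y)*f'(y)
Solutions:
 f(y) = C1*exp(-4*exp(-y))


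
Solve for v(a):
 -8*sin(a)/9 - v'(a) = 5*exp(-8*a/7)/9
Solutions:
 v(a) = C1 + 8*cos(a)/9 + 35*exp(-8*a/7)/72


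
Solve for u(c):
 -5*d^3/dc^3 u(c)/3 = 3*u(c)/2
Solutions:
 u(c) = C3*exp(-30^(2/3)*c/10) + (C1*sin(3*10^(2/3)*3^(1/6)*c/20) + C2*cos(3*10^(2/3)*3^(1/6)*c/20))*exp(30^(2/3)*c/20)


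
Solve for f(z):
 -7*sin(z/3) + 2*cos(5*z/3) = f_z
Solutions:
 f(z) = C1 + 6*sin(5*z/3)/5 + 21*cos(z/3)


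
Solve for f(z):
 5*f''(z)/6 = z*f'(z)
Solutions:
 f(z) = C1 + C2*erfi(sqrt(15)*z/5)


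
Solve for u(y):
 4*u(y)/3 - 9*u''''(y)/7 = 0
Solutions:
 u(y) = C1*exp(-sqrt(2)*21^(1/4)*y/3) + C2*exp(sqrt(2)*21^(1/4)*y/3) + C3*sin(sqrt(2)*21^(1/4)*y/3) + C4*cos(sqrt(2)*21^(1/4)*y/3)


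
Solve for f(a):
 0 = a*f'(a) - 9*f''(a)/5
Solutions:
 f(a) = C1 + C2*erfi(sqrt(10)*a/6)


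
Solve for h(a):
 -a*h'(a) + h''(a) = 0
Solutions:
 h(a) = C1 + C2*erfi(sqrt(2)*a/2)


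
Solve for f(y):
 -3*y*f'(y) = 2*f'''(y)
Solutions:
 f(y) = C1 + Integral(C2*airyai(-2^(2/3)*3^(1/3)*y/2) + C3*airybi(-2^(2/3)*3^(1/3)*y/2), y)


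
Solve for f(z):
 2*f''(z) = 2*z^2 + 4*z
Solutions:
 f(z) = C1 + C2*z + z^4/12 + z^3/3


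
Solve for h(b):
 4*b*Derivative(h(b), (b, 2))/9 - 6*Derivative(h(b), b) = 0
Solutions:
 h(b) = C1 + C2*b^(29/2)


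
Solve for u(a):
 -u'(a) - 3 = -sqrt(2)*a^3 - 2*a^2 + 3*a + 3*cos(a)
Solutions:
 u(a) = C1 + sqrt(2)*a^4/4 + 2*a^3/3 - 3*a^2/2 - 3*a - 3*sin(a)


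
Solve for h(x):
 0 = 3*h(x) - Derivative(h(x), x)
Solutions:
 h(x) = C1*exp(3*x)


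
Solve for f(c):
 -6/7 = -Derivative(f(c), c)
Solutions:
 f(c) = C1 + 6*c/7


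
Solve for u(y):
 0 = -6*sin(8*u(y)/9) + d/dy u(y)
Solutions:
 -6*y + 9*log(cos(8*u(y)/9) - 1)/16 - 9*log(cos(8*u(y)/9) + 1)/16 = C1


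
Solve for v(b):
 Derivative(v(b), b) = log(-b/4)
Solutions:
 v(b) = C1 + b*log(-b) + b*(-2*log(2) - 1)


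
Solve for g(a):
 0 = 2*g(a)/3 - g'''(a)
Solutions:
 g(a) = C3*exp(2^(1/3)*3^(2/3)*a/3) + (C1*sin(2^(1/3)*3^(1/6)*a/2) + C2*cos(2^(1/3)*3^(1/6)*a/2))*exp(-2^(1/3)*3^(2/3)*a/6)


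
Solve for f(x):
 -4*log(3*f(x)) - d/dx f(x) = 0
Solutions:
 Integral(1/(log(_y) + log(3)), (_y, f(x)))/4 = C1 - x


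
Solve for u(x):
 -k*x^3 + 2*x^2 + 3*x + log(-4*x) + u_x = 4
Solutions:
 u(x) = C1 + k*x^4/4 - 2*x^3/3 - 3*x^2/2 - x*log(-x) + x*(5 - 2*log(2))


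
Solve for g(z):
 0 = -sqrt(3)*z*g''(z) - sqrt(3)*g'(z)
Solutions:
 g(z) = C1 + C2*log(z)


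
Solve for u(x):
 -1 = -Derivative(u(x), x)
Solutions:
 u(x) = C1 + x


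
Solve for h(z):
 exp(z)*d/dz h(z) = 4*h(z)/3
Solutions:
 h(z) = C1*exp(-4*exp(-z)/3)


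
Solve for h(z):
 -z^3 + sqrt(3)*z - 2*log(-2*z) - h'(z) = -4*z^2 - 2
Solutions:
 h(z) = C1 - z^4/4 + 4*z^3/3 + sqrt(3)*z^2/2 - 2*z*log(-z) + 2*z*(2 - log(2))


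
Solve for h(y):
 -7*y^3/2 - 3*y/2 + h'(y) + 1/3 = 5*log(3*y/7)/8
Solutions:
 h(y) = C1 + 7*y^4/8 + 3*y^2/4 + 5*y*log(y)/8 - 5*y*log(7)/8 - 23*y/24 + 5*y*log(3)/8


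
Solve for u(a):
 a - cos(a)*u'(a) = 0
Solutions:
 u(a) = C1 + Integral(a/cos(a), a)


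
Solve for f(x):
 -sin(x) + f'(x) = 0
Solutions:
 f(x) = C1 - cos(x)


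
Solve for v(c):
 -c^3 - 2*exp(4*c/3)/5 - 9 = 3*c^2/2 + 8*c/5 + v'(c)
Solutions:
 v(c) = C1 - c^4/4 - c^3/2 - 4*c^2/5 - 9*c - 3*exp(4*c/3)/10


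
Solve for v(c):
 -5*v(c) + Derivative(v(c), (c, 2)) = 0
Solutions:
 v(c) = C1*exp(-sqrt(5)*c) + C2*exp(sqrt(5)*c)


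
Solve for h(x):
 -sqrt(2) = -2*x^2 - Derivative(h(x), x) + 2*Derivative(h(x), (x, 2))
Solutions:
 h(x) = C1 + C2*exp(x/2) - 2*x^3/3 - 4*x^2 - 16*x + sqrt(2)*x


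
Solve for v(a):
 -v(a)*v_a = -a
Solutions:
 v(a) = -sqrt(C1 + a^2)
 v(a) = sqrt(C1 + a^2)


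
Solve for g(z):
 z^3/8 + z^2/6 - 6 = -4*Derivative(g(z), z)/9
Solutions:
 g(z) = C1 - 9*z^4/128 - z^3/8 + 27*z/2


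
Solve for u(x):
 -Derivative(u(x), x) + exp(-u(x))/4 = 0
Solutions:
 u(x) = log(C1 + x/4)


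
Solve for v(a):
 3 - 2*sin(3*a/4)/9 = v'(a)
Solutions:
 v(a) = C1 + 3*a + 8*cos(3*a/4)/27


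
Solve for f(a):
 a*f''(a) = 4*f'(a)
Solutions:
 f(a) = C1 + C2*a^5


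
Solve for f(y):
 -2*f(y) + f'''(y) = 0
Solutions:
 f(y) = C3*exp(2^(1/3)*y) + (C1*sin(2^(1/3)*sqrt(3)*y/2) + C2*cos(2^(1/3)*sqrt(3)*y/2))*exp(-2^(1/3)*y/2)


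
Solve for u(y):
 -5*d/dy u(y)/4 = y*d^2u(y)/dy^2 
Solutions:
 u(y) = C1 + C2/y^(1/4)


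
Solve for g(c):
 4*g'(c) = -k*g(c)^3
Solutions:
 g(c) = -sqrt(2)*sqrt(-1/(C1 - c*k))
 g(c) = sqrt(2)*sqrt(-1/(C1 - c*k))


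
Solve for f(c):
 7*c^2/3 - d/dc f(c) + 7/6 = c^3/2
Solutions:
 f(c) = C1 - c^4/8 + 7*c^3/9 + 7*c/6


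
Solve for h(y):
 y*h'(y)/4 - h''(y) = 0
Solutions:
 h(y) = C1 + C2*erfi(sqrt(2)*y/4)


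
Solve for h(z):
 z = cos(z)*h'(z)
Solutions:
 h(z) = C1 + Integral(z/cos(z), z)


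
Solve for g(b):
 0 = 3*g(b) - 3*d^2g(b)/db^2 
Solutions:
 g(b) = C1*exp(-b) + C2*exp(b)


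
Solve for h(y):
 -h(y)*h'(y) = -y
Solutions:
 h(y) = -sqrt(C1 + y^2)
 h(y) = sqrt(C1 + y^2)


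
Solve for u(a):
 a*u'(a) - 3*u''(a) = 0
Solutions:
 u(a) = C1 + C2*erfi(sqrt(6)*a/6)


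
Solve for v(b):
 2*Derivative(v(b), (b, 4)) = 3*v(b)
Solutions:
 v(b) = C1*exp(-2^(3/4)*3^(1/4)*b/2) + C2*exp(2^(3/4)*3^(1/4)*b/2) + C3*sin(2^(3/4)*3^(1/4)*b/2) + C4*cos(2^(3/4)*3^(1/4)*b/2)


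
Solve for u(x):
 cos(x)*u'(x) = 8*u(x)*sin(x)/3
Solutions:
 u(x) = C1/cos(x)^(8/3)


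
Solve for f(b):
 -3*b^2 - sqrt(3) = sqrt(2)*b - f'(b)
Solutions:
 f(b) = C1 + b^3 + sqrt(2)*b^2/2 + sqrt(3)*b


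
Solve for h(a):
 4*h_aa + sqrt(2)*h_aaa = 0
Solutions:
 h(a) = C1 + C2*a + C3*exp(-2*sqrt(2)*a)


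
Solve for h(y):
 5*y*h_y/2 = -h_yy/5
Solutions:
 h(y) = C1 + C2*erf(5*y/2)


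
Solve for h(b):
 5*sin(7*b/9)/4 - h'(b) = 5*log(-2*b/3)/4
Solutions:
 h(b) = C1 - 5*b*log(-b)/4 - 5*b*log(2)/4 + 5*b/4 + 5*b*log(3)/4 - 45*cos(7*b/9)/28


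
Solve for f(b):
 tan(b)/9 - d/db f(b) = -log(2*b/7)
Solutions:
 f(b) = C1 + b*log(b) - b*log(7) - b + b*log(2) - log(cos(b))/9


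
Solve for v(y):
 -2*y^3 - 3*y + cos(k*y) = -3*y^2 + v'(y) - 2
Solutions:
 v(y) = C1 - y^4/2 + y^3 - 3*y^2/2 + 2*y + sin(k*y)/k


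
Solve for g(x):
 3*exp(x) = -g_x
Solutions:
 g(x) = C1 - 3*exp(x)


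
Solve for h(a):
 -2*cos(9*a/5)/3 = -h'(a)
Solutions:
 h(a) = C1 + 10*sin(9*a/5)/27


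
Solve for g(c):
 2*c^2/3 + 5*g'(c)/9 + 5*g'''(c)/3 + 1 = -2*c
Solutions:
 g(c) = C1 + C2*sin(sqrt(3)*c/3) + C3*cos(sqrt(3)*c/3) - 2*c^3/5 - 9*c^2/5 + 27*c/5


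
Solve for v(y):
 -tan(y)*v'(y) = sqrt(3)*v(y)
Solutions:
 v(y) = C1/sin(y)^(sqrt(3))


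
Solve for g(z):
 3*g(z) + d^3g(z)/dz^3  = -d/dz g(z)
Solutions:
 g(z) = C1*exp(6^(1/3)*z*(-2*3^(1/3)/(27 + sqrt(741))^(1/3) + 2^(1/3)*(27 + sqrt(741))^(1/3))/12)*sin(2^(1/3)*3^(1/6)*z*(6/(27 + sqrt(741))^(1/3) + 2^(1/3)*3^(2/3)*(27 + sqrt(741))^(1/3))/12) + C2*exp(6^(1/3)*z*(-2*3^(1/3)/(27 + sqrt(741))^(1/3) + 2^(1/3)*(27 + sqrt(741))^(1/3))/12)*cos(2^(1/3)*3^(1/6)*z*(6/(27 + sqrt(741))^(1/3) + 2^(1/3)*3^(2/3)*(27 + sqrt(741))^(1/3))/12) + C3*exp(-6^(1/3)*z*(-2*3^(1/3)/(27 + sqrt(741))^(1/3) + 2^(1/3)*(27 + sqrt(741))^(1/3))/6)


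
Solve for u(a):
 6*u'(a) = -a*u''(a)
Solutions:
 u(a) = C1 + C2/a^5


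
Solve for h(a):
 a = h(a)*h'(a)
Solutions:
 h(a) = -sqrt(C1 + a^2)
 h(a) = sqrt(C1 + a^2)


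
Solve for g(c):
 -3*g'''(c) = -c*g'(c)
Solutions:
 g(c) = C1 + Integral(C2*airyai(3^(2/3)*c/3) + C3*airybi(3^(2/3)*c/3), c)


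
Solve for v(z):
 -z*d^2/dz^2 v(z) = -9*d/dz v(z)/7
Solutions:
 v(z) = C1 + C2*z^(16/7)


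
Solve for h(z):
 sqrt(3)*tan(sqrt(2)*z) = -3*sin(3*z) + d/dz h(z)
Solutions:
 h(z) = C1 - sqrt(6)*log(cos(sqrt(2)*z))/2 - cos(3*z)


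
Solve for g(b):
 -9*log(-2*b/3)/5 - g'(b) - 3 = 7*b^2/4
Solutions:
 g(b) = C1 - 7*b^3/12 - 9*b*log(-b)/5 + 3*b*(-3*log(2) - 2 + 3*log(3))/5


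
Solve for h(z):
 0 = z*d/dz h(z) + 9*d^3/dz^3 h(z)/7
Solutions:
 h(z) = C1 + Integral(C2*airyai(-21^(1/3)*z/3) + C3*airybi(-21^(1/3)*z/3), z)


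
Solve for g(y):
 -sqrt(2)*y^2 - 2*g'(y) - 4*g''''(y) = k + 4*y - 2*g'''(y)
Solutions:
 g(y) = C1 + C2*exp(y*((6*sqrt(78) + 53)^(-1/3) + 2 + (6*sqrt(78) + 53)^(1/3))/12)*sin(sqrt(3)*y*(-(6*sqrt(78) + 53)^(1/3) + (6*sqrt(78) + 53)^(-1/3))/12) + C3*exp(y*((6*sqrt(78) + 53)^(-1/3) + 2 + (6*sqrt(78) + 53)^(1/3))/12)*cos(sqrt(3)*y*(-(6*sqrt(78) + 53)^(1/3) + (6*sqrt(78) + 53)^(-1/3))/12) + C4*exp(y*(-(6*sqrt(78) + 53)^(1/3) - 1/(6*sqrt(78) + 53)^(1/3) + 1)/6) - k*y/2 - sqrt(2)*y^3/6 - y^2 - sqrt(2)*y


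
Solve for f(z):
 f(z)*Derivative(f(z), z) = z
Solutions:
 f(z) = -sqrt(C1 + z^2)
 f(z) = sqrt(C1 + z^2)


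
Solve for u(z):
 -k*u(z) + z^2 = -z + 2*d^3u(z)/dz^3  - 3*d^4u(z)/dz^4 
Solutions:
 u(z) = C1*exp(z*Piecewise((-sqrt(-2^(2/3)*k^(1/3)/3 + 1/9)/2 - sqrt(2^(2/3)*k^(1/3)/3 + 2/9 - 2/(27*sqrt(-2^(2/3)*k^(1/3)/3 + 1/9)))/2 + 1/6, Eq(k, 0)), (-sqrt(-2*k/(9*(-k/108 + sqrt(k^3/729 + k^2/11664))^(1/3)) + 2*(-k/108 + sqrt(k^3/729 + k^2/11664))^(1/3) + 1/9)/2 - sqrt(2*k/(9*(-k/108 + sqrt(k^3/729 + k^2/11664))^(1/3)) - 2*(-k/108 + sqrt(k^3/729 + k^2/11664))^(1/3) + 2/9 - 2/(27*sqrt(-2*k/(9*(-k/108 + sqrt(k^3/729 + k^2/11664))^(1/3)) + 2*(-k/108 + sqrt(k^3/729 + k^2/11664))^(1/3) + 1/9)))/2 + 1/6, True))) + C2*exp(z*Piecewise((-sqrt(-2^(2/3)*k^(1/3)/3 + 1/9)/2 + sqrt(2^(2/3)*k^(1/3)/3 + 2/9 - 2/(27*sqrt(-2^(2/3)*k^(1/3)/3 + 1/9)))/2 + 1/6, Eq(k, 0)), (-sqrt(-2*k/(9*(-k/108 + sqrt(k^3/729 + k^2/11664))^(1/3)) + 2*(-k/108 + sqrt(k^3/729 + k^2/11664))^(1/3) + 1/9)/2 + sqrt(2*k/(9*(-k/108 + sqrt(k^3/729 + k^2/11664))^(1/3)) - 2*(-k/108 + sqrt(k^3/729 + k^2/11664))^(1/3) + 2/9 - 2/(27*sqrt(-2*k/(9*(-k/108 + sqrt(k^3/729 + k^2/11664))^(1/3)) + 2*(-k/108 + sqrt(k^3/729 + k^2/11664))^(1/3) + 1/9)))/2 + 1/6, True))) + C3*exp(z*Piecewise((sqrt(-2^(2/3)*k^(1/3)/3 + 1/9)/2 - sqrt(2^(2/3)*k^(1/3)/3 + 2/9 + 2/(27*sqrt(-2^(2/3)*k^(1/3)/3 + 1/9)))/2 + 1/6, Eq(k, 0)), (sqrt(-2*k/(9*(-k/108 + sqrt(k^3/729 + k^2/11664))^(1/3)) + 2*(-k/108 + sqrt(k^3/729 + k^2/11664))^(1/3) + 1/9)/2 - sqrt(2*k/(9*(-k/108 + sqrt(k^3/729 + k^2/11664))^(1/3)) - 2*(-k/108 + sqrt(k^3/729 + k^2/11664))^(1/3) + 2/9 + 2/(27*sqrt(-2*k/(9*(-k/108 + sqrt(k^3/729 + k^2/11664))^(1/3)) + 2*(-k/108 + sqrt(k^3/729 + k^2/11664))^(1/3) + 1/9)))/2 + 1/6, True))) + C4*exp(z*Piecewise((sqrt(-2^(2/3)*k^(1/3)/3 + 1/9)/2 + sqrt(2^(2/3)*k^(1/3)/3 + 2/9 + 2/(27*sqrt(-2^(2/3)*k^(1/3)/3 + 1/9)))/2 + 1/6, Eq(k, 0)), (sqrt(-2*k/(9*(-k/108 + sqrt(k^3/729 + k^2/11664))^(1/3)) + 2*(-k/108 + sqrt(k^3/729 + k^2/11664))^(1/3) + 1/9)/2 + sqrt(2*k/(9*(-k/108 + sqrt(k^3/729 + k^2/11664))^(1/3)) - 2*(-k/108 + sqrt(k^3/729 + k^2/11664))^(1/3) + 2/9 + 2/(27*sqrt(-2*k/(9*(-k/108 + sqrt(k^3/729 + k^2/11664))^(1/3)) + 2*(-k/108 + sqrt(k^3/729 + k^2/11664))^(1/3) + 1/9)))/2 + 1/6, True))) + z^2/k + z/k


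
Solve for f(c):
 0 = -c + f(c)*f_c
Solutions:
 f(c) = -sqrt(C1 + c^2)
 f(c) = sqrt(C1 + c^2)


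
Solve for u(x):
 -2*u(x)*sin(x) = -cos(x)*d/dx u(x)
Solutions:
 u(x) = C1/cos(x)^2


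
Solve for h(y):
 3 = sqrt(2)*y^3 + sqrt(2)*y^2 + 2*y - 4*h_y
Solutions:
 h(y) = C1 + sqrt(2)*y^4/16 + sqrt(2)*y^3/12 + y^2/4 - 3*y/4


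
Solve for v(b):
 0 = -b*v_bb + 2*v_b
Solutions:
 v(b) = C1 + C2*b^3


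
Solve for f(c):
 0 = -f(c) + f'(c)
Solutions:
 f(c) = C1*exp(c)


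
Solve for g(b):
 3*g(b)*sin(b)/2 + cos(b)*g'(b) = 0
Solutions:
 g(b) = C1*cos(b)^(3/2)


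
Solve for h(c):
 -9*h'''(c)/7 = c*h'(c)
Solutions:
 h(c) = C1 + Integral(C2*airyai(-21^(1/3)*c/3) + C3*airybi(-21^(1/3)*c/3), c)


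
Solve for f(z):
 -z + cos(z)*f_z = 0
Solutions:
 f(z) = C1 + Integral(z/cos(z), z)


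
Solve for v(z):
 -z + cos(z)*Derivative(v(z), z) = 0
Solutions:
 v(z) = C1 + Integral(z/cos(z), z)


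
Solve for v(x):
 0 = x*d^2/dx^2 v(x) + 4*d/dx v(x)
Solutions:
 v(x) = C1 + C2/x^3


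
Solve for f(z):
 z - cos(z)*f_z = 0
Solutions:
 f(z) = C1 + Integral(z/cos(z), z)


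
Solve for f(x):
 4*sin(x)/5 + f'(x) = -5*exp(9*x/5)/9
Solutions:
 f(x) = C1 - 25*exp(9*x/5)/81 + 4*cos(x)/5


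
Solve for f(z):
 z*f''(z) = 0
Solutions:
 f(z) = C1 + C2*z


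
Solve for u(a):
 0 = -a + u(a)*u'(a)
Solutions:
 u(a) = -sqrt(C1 + a^2)
 u(a) = sqrt(C1 + a^2)


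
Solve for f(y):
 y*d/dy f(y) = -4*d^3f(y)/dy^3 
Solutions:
 f(y) = C1 + Integral(C2*airyai(-2^(1/3)*y/2) + C3*airybi(-2^(1/3)*y/2), y)
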